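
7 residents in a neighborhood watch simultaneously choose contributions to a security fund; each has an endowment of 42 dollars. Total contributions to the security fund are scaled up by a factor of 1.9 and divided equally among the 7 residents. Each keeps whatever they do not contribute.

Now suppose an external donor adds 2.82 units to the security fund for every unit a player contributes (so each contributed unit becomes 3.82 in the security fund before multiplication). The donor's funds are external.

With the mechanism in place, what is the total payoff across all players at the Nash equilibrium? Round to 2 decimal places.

2133.85 dollars

The effective private return per unit is now 1.9 × 3.82 / 7 = 1.0369 > 1, so every player's dominant strategy flips to full contribution.
At the Nash equilibrium everyone contributes 42. Group total payoff = 1.9 × 3.82 × 294 = 2133.85.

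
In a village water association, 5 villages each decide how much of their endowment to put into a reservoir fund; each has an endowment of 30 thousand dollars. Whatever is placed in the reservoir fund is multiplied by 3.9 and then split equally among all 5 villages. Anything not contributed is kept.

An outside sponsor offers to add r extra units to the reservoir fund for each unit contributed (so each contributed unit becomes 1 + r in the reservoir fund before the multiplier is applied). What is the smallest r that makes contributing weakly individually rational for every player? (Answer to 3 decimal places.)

With matching at rate r, one contributed unit becomes (1 + r) in the reservoir fund and returns 3.9 × (1 + r) / 5 to the contributor.
Setting this equal to 1: 1 + r = 5/3.9 = 1.2821.
So the minimum matching rate is r = 1.2821 − 1 = 0.282.

0.282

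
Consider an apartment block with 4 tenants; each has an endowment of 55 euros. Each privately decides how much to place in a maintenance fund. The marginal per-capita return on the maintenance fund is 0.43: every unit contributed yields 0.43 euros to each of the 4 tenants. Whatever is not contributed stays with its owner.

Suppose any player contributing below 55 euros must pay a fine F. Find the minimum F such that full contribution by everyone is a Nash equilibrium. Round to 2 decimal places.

Given the others contribute fully, the best deviation is to contribute 0 (any partial contribution still incurs the fine and gives up units whose private return 0.43 is below 1).
Deviating from 55 to 0 saves 55 euros but forfeits the deviator's share of the drop in the maintenance fund: 0.43 × 55 = 23.65.
So the deviation gain is 55 − 23.65 = 31.35, and the fine must be at least 31.35 euros to wipe it out.

31.35 euros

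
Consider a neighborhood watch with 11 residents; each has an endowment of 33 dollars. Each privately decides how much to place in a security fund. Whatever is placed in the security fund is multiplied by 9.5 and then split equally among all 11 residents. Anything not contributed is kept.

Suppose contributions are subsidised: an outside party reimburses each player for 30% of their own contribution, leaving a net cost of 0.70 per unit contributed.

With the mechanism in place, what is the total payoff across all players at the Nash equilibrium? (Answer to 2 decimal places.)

3557.40 dollars

With the mechanism, a contributed unit returns (9.5/11) / 0.70 = 1.2338 per unit of net cost to the contributor — now above 1 — so contributing fully is weakly dominant for every player.
At the Nash equilibrium everyone contributes 33. Group total payoff = 11 × (33 × 0.30 + 9.5 × 33) = 3557.40.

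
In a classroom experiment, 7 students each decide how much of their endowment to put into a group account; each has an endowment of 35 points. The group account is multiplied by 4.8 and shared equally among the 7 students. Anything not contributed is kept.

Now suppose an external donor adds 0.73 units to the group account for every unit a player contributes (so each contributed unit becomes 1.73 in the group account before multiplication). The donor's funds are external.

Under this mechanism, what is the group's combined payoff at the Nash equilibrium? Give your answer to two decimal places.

The effective private return per unit is now 4.8 × 1.73 / 7 = 1.1863 > 1, so every player's dominant strategy flips to full contribution.
So the Nash equilibrium is full contribution by all 7; the group earns 4.8 × 1.73 × 245 = 2034.48.

2034.48 points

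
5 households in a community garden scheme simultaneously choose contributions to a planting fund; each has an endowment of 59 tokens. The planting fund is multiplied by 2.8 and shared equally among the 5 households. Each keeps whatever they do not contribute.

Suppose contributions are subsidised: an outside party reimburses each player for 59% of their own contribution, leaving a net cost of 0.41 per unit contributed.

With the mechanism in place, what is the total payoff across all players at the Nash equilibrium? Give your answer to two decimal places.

The effective private return per unit is now (2.8/5) / 0.41 = 1.3659 > 1, so every player's dominant strategy flips to full contribution.
At the Nash equilibrium everyone contributes 59. Group total payoff = 5 × (59 × 0.59 + 2.8 × 59) = 1000.05.

1000.05 tokens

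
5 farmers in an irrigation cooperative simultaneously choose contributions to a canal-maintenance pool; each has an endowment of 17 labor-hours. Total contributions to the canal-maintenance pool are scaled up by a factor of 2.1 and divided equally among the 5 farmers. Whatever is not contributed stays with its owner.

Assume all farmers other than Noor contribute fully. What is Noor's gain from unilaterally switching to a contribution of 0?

9.86 labor-hours

Switching from a contribution of 17 to 0 lets Noor keep an extra 17 labor-hours, but lowers the canal-maintenance pool by 17, which costs Noor their own share of that drop: 2.1/5 × 17 = 7.14.
Net gain = 17 − 7.14 = 9.86. The private return per contributed unit (0.4200) is below 1, so free-riding is indeed the best response regardless of what the others do.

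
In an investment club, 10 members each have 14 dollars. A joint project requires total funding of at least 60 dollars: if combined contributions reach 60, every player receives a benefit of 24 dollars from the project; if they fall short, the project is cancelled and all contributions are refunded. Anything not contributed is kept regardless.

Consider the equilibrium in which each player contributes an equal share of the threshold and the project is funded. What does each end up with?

Equal share of the threshold: 60/10 = 6.
At this profile no one gains by cutting their contribution: any cut drops the total below 60, the project is cancelled, contributions are refunded, and the deviator ends with 14, which is less than 14 − 6 + 24 = 32. Contributing more than 6 just wastes the excess. So contributing exactly 6 is a best response.
Each player's payoff: 14 − 6 + 24 = 32.

32 dollars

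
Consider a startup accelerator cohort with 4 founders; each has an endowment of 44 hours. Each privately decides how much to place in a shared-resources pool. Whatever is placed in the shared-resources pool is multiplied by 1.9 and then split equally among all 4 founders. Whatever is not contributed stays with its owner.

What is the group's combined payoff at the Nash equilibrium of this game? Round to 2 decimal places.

176.00 hours

Each contributed unit returns 1.9/4 = 0.4750 to its contributor — below 1 — so contributing 0 is dominant for every player. At the Nash equilibrium everyone keeps their 44, and the group total is 4 × 44 = 176.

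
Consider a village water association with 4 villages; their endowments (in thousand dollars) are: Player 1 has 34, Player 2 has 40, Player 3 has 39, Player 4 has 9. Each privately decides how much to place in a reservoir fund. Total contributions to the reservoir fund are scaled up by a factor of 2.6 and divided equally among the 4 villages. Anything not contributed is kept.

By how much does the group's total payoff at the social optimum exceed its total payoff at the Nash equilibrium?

195.20 thousand dollars

The private return per contributed unit is 2.6/4 = 0.6500 < 1 for every player regardless of endowment, so the Nash equilibrium is zero contribution and the group total is Σ E_j = 34 + 40 + 39 + 9 = 122.
Each contributed unit returns 2.600 to the group, so the social optimum is full contribution by everyone: group total = 2.600 × 122 = 317.20.
Efficiency loss = (2.600 − 1) × 122 = 195.20.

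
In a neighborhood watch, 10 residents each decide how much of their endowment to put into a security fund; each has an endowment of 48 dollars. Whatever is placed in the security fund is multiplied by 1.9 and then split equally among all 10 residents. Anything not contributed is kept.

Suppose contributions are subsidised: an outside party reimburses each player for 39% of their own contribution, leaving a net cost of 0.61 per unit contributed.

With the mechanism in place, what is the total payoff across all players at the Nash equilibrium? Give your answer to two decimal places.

Even with the mechanism, each unit contributed returns only (1.9/10) / 0.61 = 0.3115 per unit of net cost, so contributing nothing is still dominant.
At the Nash equilibrium no one contributes; group total payoff = 10 × 48 = 480.

480.00 dollars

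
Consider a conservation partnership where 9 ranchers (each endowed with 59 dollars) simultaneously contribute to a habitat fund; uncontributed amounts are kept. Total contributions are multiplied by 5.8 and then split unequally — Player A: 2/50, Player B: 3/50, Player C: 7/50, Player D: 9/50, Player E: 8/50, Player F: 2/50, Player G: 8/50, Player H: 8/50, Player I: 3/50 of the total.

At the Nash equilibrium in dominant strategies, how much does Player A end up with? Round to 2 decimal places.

72.69 dollars

Player j's private return per contributed unit is 5.8 × (j's share). Contributing is weakly dominant for j when that share is at least 1/5.8 = 0.1724, and contributing 0 is dominant otherwise.
Player D alone (share 9/50) is above the threshold, contributing 59; the remaining 8 contribute 0. Total contributed: 59.
Player A keeps 59 and receives 5.8 × 59 × 2/50 = 13.69 from the habitat fund, for a payoff of 72.69.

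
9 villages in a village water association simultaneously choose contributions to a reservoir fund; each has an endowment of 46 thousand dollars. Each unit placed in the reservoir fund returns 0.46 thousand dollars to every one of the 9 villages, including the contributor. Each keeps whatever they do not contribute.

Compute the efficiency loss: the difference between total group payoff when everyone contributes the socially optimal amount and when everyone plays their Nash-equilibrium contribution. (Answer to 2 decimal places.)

1299.96 thousand dollars

The private return per contributed unit is 0.46 < 1, so contributing 0 is dominant for every player. At the Nash equilibrium everyone keeps their 46, and the group total is 9 × 46 = 414.
Each contributed unit returns 4.140 to the group as a whole (0.46 to each of 9 players), which exceeds 1, so the social optimum is full contribution: group total = 4.140 × 414 = 1713.96.
Efficiency loss = 1713.96 − 414 = 1299.96.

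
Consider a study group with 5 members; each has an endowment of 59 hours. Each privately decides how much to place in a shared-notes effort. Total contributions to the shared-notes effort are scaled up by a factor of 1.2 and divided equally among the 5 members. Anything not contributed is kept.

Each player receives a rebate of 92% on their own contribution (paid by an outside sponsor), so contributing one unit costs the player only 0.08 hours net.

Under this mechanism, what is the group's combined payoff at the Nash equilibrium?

With the mechanism, a contributed unit returns (1.2/5) / 0.08 = 3.0000 per unit of net cost to the contributor — now above 1 — so contributing fully is weakly dominant for every player.
At the Nash equilibrium everyone contributes 59. Group total payoff = 5 × (59 × 0.92 + 1.2 × 59) = 625.40.

625.40 hours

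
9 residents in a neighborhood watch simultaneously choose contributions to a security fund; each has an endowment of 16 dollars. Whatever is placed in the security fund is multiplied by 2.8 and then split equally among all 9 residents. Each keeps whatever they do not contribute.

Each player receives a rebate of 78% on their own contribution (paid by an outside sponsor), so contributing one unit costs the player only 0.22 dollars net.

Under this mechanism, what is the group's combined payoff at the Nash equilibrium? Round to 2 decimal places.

515.52 dollars

Under the mechanism each unit contributed yields (2.8/9) / 0.22 = 1.4141 back to its contributor per unit of net cost, which exceeds 1, making full contribution the dominant choice for everyone.
At the Nash equilibrium everyone contributes 16. Group total payoff = 9 × (16 × 0.78 + 2.8 × 16) = 515.52.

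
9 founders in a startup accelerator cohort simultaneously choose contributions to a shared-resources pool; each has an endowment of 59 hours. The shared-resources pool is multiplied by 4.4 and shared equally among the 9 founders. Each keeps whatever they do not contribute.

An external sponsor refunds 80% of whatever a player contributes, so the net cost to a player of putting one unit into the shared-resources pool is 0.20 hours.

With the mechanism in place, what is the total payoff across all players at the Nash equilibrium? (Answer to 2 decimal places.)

2761.20 hours

With the mechanism, a contributed unit returns (4.4/9) / 0.20 = 2.4444 per unit of net cost to the contributor — now above 1 — so contributing fully is weakly dominant for every player.
At the Nash equilibrium everyone contributes 59. Group total payoff = 9 × (59 × 0.80 + 4.4 × 59) = 2761.20.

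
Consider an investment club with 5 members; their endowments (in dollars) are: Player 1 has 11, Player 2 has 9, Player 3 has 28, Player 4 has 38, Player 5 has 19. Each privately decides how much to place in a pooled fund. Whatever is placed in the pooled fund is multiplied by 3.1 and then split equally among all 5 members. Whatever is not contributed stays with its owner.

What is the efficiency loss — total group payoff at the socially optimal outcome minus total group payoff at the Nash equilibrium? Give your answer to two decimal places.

The private return per contributed unit is 3.1/5 = 0.6200 < 1 for every player regardless of endowment, so the Nash equilibrium is zero contribution and the group total is Σ E_j = 11 + 9 + 28 + 38 + 19 = 105.
Each contributed unit returns 3.100 to the group, so the social optimum is full contribution by everyone: group total = 3.100 × 105 = 325.50.
Efficiency loss = (3.100 − 1) × 105 = 220.50.

220.50 dollars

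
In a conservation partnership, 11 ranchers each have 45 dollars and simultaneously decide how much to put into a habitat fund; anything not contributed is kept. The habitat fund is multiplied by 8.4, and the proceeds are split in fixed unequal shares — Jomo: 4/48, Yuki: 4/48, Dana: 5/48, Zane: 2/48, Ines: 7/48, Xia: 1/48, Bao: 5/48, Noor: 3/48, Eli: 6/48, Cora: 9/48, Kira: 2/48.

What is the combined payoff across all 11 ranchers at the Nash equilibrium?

Each unit j contributes comes back to j as 8.4 × (j's share), so j prefers to contribute only if that share exceeds 1/8.4 = 0.1190; otherwise keeping the unit dominates.
The shares above 0.1190 belong to Ines, Eli and Cora, contributing 45 each; the remaining 8 contribute 0. Total contributed: 135.
The habitat fund pays out 8.4 × 135 = 1134.00 in total (split across the unequal shares, but the aggregate is all that matters for the group sum).
The 8 free-riders keep 45 each, adding 360. Group total = 360 + 1134.00 = 1494.00.

1494.00 dollars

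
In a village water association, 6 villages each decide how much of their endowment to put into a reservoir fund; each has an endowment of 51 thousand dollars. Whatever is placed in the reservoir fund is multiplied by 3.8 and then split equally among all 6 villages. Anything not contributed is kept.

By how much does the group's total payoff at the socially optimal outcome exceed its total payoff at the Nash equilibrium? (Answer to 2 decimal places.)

Each contributed unit returns 3.8/6 = 0.6333 to its contributor — below 1 — so contributing 0 is dominant for every player. At the Nash equilibrium everyone keeps their 51, and the group total is 6 × 51 = 306.
Each contributed unit returns 3.800 to the group as a whole (0.6333 to each of 6 players), which exceeds 1, so the social optimum is full contribution: group total = 3.800 × 306 = 1162.80.
Efficiency loss = 1162.80 − 306 = 856.80.

856.80 thousand dollars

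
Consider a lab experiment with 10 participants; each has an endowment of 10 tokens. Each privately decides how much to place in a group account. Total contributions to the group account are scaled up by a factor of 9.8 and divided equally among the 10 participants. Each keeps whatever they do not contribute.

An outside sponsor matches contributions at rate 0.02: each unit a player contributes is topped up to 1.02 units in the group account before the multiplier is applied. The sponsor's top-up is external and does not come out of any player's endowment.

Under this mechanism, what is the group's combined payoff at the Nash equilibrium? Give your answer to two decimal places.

100.00 tokens

With the mechanism, a contributed unit returns 9.8 × 1.02 / 10 = 0.9996 per unit of net cost — still below 1 — so contributing 0 remains dominant for every player.
Everyone keeps their endowment and the group total is 10 × 10 = 100.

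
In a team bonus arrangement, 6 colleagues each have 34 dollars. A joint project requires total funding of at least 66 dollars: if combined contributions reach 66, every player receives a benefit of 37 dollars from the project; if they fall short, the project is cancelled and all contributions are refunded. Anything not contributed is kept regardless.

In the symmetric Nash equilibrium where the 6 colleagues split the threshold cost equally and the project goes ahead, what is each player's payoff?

60 dollars

Equal share of the threshold: 66/6 = 11.
At this profile no one gains by cutting their contribution: any cut drops the total below 66, the project is cancelled, contributions are refunded, and the deviator ends with 34, which is less than 34 − 11 + 37 = 60. Contributing more than 11 just wastes the excess. So contributing exactly 11 is a best response.
Each player's payoff: 34 − 11 + 37 = 60.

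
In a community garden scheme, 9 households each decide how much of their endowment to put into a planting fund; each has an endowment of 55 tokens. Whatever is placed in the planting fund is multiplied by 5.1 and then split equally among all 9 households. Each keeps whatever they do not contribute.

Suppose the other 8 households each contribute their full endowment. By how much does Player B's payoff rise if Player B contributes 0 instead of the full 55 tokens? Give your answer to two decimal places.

23.83 tokens

Switching from a contribution of 55 to 0 lets Player B keep an extra 55 tokens, but lowers the planting fund by 55, which costs Player B their own share of that drop: 5.1/9 × 55 = 31.17.
Net gain = 55 − 31.17 = 23.83. The private return per contributed unit (0.5667) is below 1, so free-riding is indeed the best response regardless of what the others do.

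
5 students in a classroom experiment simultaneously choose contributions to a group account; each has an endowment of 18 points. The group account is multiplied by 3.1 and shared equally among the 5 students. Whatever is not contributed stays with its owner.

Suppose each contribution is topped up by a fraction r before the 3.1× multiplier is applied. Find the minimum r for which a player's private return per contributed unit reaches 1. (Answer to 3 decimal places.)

0.613

With matching at rate r, one contributed unit becomes (1 + r) in the group account and returns 3.1 × (1 + r) / 5 to the contributor.
Setting this equal to 1: 1 + r = 5/3.1 = 1.6129.
So the minimum matching rate is r = 1.6129 − 1 = 0.613.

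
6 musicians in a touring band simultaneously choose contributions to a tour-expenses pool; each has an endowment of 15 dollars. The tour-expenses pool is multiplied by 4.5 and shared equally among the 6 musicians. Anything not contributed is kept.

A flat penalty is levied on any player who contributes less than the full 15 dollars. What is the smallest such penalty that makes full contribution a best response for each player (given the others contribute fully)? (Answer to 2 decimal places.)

Given the others contribute fully, the best deviation is to contribute 0 (any partial contribution still incurs the fine and gives up units whose private return 0.7500 is below 1).
Deviating from 15 to 0 saves 15 dollars but forfeits the deviator's share of the drop in the tour-expenses pool: 4.5/6 × 15 = 11.25.
So the deviation gain is 15 − 11.25 = 3.75, and the fine must be at least 3.75 dollars to wipe it out.

3.75 dollars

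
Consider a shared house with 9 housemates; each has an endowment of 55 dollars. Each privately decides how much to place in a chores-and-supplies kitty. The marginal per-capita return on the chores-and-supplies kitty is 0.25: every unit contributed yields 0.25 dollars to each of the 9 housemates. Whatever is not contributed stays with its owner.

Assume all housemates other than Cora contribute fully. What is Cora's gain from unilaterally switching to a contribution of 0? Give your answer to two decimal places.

Switching from a contribution of 55 to 0 lets Cora keep an extra 55 dollars, but lowers the chores-and-supplies kitty by 55, which costs Cora their own share of that drop: 0.25 × 55 = 13.75.
Net gain = 55 − 13.75 = 41.25. The private return per contributed unit (0.25) is below 1, so free-riding is indeed the best response regardless of what the others do.

41.25 dollars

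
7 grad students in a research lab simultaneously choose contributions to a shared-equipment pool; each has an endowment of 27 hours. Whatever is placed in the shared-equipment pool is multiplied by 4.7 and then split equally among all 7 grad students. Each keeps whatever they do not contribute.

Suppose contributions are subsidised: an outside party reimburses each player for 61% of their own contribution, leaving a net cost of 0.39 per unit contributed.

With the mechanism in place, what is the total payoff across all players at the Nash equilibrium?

1003.59 hours

Under the mechanism each unit contributed yields (4.7/7) / 0.39 = 1.7216 back to its contributor per unit of net cost, which exceeds 1, making full contribution the dominant choice for everyone.
So the Nash equilibrium is full contribution by all 7; the group earns 7 × (27 × 0.61 + 4.7 × 27) = 1003.59.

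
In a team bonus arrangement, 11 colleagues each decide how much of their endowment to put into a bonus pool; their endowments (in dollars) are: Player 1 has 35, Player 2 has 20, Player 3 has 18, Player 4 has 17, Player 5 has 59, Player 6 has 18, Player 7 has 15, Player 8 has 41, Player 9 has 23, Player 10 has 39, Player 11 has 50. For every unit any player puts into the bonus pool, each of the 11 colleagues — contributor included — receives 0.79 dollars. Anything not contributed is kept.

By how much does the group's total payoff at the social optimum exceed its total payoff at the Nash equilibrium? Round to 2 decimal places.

The private return per contributed unit is 0.79 < 1 for everyone, so the Nash equilibrium is zero contribution and the group total is Σ E_j = 35 + 20 + 18 + 17 + 59 + 18 + 15 + 41 + 23 + 39 + 50 = 335.
Each contributed unit returns 8.690 to the group, so the social optimum is full contribution by everyone: group total = 8.690 × 335 = 2911.15.
Efficiency loss = (8.690 − 1) × 335 = 2576.15.

2576.15 dollars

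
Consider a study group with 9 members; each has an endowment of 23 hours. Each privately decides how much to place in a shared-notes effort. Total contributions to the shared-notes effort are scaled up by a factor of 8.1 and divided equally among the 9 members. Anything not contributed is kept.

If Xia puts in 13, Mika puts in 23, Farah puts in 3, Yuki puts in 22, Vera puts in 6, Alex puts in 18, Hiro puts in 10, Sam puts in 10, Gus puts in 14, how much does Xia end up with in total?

Total contributed: 13 + 23 + 3 + 22 + 6 + 18 + 10 + 10 + 14 = 119.
Each receives 8.1 × 119 / 9 = 107.10 from the shared-notes effort.
Xia keeps 23 − 13 = 10, so Xia's payoff is 10 + 107.10 = 117.10.

117.10 hours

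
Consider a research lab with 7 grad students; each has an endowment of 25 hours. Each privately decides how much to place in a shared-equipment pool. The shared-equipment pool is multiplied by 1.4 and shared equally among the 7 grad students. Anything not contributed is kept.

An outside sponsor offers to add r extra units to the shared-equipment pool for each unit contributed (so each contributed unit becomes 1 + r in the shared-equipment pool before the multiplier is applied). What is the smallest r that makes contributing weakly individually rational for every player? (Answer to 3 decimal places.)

With matching at rate r, one contributed unit becomes (1 + r) in the shared-equipment pool and returns 1.4 × (1 + r) / 7 to the contributor.
Setting this equal to 1: 1 + r = 7/1.4 = 5.0000.
So the minimum matching rate is r = 5.0000 − 1 = 4.000.

4.000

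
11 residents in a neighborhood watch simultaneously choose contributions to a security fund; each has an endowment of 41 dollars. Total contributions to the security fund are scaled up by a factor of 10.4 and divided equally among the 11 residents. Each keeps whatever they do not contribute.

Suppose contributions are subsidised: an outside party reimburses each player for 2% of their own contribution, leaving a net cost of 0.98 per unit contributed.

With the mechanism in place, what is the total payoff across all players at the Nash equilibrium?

451.00 dollars

Even with the mechanism, each unit contributed returns only (10.4/11) / 0.98 = 0.9647 per unit of net cost, so contributing nothing is still dominant.
Everyone keeps their endowment and the group total is 11 × 41 = 451.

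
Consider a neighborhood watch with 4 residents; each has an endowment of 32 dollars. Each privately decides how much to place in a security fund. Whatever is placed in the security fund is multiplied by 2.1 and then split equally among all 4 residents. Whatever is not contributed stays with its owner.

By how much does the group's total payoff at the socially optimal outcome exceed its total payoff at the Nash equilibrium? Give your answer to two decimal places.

140.80 dollars

Each contributed unit returns 2.1/4 = 0.5250 to its contributor — below 1 — so contributing 0 is dominant for every player. At the Nash equilibrium everyone keeps their 32, and the group total is 4 × 32 = 128.
Each contributed unit returns 2.100 to the group as a whole (0.5250 to each of 4 players), which exceeds 1, so the social optimum is full contribution: group total = 2.100 × 128 = 268.80.
Efficiency loss = 268.80 − 128 = 140.80.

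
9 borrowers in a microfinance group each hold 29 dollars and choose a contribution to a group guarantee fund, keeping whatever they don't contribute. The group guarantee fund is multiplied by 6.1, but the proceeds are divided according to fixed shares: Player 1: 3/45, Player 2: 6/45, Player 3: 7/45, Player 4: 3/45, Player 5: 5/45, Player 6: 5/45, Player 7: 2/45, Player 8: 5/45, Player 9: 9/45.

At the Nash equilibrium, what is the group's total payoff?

Each unit j contributes comes back to j as 6.1 × (j's share), so j prefers to contribute only if that share exceeds 1/6.1 = 0.1639; otherwise keeping the unit dominates.
The only share above 0.1639 is Player 9's 9/45, contributing 29; the remaining 8 contribute 0. Total contributed: 29.
The group guarantee fund pays out 6.1 × 29 = 176.90 in total (split across the unequal shares, but the aggregate is all that matters for the group sum).
The 8 free-riders keep 29 each, adding 232. Group total = 232 + 176.90 = 408.90.

408.90 dollars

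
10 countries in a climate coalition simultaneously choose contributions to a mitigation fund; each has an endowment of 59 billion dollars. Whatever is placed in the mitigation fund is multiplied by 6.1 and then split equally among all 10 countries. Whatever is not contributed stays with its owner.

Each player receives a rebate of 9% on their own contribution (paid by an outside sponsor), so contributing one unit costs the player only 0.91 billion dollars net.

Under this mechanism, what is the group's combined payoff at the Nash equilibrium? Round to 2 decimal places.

590.00 billion dollars

With the mechanism, a contributed unit returns (6.1/10) / 0.91 = 0.6703 per unit of net cost — still below 1 — so contributing 0 remains dominant for every player.
At the Nash equilibrium no one contributes; group total payoff = 10 × 59 = 590.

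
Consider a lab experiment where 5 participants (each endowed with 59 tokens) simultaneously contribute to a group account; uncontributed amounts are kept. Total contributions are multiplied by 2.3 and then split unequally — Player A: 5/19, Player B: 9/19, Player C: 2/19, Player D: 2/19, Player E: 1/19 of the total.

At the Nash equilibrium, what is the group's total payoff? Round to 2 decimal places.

371.70 tokens

For player j, contributing a unit is worthwhile iff 2.3 × (j's share) ≥ 1, i.e. iff j's share is at least 0.4348.
The only share above 0.4348 is Player B's 9/19, contributing 59; the remaining 4 contribute 0. Total contributed: 59.
The group account pays out 2.3 × 59 = 135.70 in total (split across the unequal shares, but the aggregate is all that matters for the group sum).
The 4 free-riders keep 59 each, adding 236. Group total = 236 + 135.70 = 371.70.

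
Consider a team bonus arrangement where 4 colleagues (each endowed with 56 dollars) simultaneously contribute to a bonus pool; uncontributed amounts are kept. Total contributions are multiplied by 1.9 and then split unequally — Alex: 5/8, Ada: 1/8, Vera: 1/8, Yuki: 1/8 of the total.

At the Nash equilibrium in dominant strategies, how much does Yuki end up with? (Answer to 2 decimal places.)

69.30 dollars

Each unit j contributes comes back to j as 1.9 × (j's share), so j prefers to contribute only if that share exceeds 1/1.9 = 0.5263; otherwise keeping the unit dominates.
Alex alone (share 5/8) is above the threshold, contributing 56; the remaining 3 contribute 0. Total contributed: 56.
Yuki keeps 56 and receives 1.9 × 56 × 1/8 = 13.30 from the bonus pool, for a payoff of 69.30.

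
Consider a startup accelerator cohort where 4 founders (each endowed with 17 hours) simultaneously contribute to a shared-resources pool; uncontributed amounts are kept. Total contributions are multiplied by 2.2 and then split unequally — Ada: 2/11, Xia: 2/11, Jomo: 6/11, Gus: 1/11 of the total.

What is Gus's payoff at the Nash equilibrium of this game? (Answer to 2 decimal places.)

Each unit j contributes comes back to j as 2.2 × (j's share), so j prefers to contribute only if that share exceeds 1/2.2 = 0.4545; otherwise keeping the unit dominates.
Only Jomo (6/11) clears that bar, contributing 17; the remaining 3 contribute 0. Total contributed: 17.
Gus keeps 17 and receives 2.2 × 17 × 1/11 = 3.40 from the shared-resources pool, for a payoff of 20.40.

20.40 hours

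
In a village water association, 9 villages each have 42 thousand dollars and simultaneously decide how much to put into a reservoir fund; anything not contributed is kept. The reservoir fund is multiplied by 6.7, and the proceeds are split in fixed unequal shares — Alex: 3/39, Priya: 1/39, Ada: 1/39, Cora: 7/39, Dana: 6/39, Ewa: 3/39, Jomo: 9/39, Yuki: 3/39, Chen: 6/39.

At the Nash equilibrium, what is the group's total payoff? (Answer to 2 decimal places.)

A player with share s gets back 6.7·s per unit contributed, so full contribution is dominant for anyone with s > 1/6.7 = 0.1493 and zero contribution is dominant for anyone below.
Cora, Dana, Jomo and Chen are above the threshold, contributing 42 each; the remaining 5 contribute 0. Total contributed: 168.
The reservoir fund pays out 6.7 × 168 = 1125.60 in total (split across the unequal shares, but the aggregate is all that matters for the group sum).
The 5 free-riders keep 42 each, adding 210. Group total = 210 + 1125.60 = 1335.60.

1335.60 thousand dollars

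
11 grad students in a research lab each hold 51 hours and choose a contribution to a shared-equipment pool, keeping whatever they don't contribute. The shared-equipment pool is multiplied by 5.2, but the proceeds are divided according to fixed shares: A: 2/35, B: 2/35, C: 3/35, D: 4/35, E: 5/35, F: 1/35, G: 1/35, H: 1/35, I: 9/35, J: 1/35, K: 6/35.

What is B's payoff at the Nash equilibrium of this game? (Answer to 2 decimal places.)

For player j, contributing a unit is worthwhile iff 5.2 × (j's share) ≥ 1, i.e. iff j's share is at least 0.1923.
Only I (9/35) clears that bar, contributing 51; the remaining 10 contribute 0. Total contributed: 51.
B keeps 51 and receives 5.2 × 51 × 2/35 = 15.15 from the shared-equipment pool, for a payoff of 66.15.

66.15 hours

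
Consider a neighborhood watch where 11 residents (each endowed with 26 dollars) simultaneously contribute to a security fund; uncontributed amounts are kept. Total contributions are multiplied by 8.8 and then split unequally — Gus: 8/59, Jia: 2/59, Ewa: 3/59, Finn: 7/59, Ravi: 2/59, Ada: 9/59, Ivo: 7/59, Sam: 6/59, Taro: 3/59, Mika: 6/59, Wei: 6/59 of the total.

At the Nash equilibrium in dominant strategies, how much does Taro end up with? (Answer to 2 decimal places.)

Each unit j contributes comes back to j as 8.8 × (j's share), so j prefers to contribute only if that share exceeds 1/8.8 = 0.1136; otherwise keeping the unit dominates.
Gus, Finn, Ada and Ivo are above the threshold, contributing 26 each; the remaining 7 contribute 0. Total contributed: 104.
Taro keeps 26 and receives 8.8 × 104 × 3/59 = 46.54 from the security fund, for a payoff of 72.54.

72.54 dollars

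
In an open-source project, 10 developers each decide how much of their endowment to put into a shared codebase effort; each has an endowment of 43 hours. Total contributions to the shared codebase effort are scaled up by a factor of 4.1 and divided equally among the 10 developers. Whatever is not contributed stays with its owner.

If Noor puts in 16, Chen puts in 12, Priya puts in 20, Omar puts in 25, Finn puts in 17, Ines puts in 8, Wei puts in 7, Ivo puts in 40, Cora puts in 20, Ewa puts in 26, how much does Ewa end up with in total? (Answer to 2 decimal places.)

Total contributed: 16 + 12 + 20 + 25 + 17 + 8 + 7 + 40 + 20 + 26 = 191.
Each receives 4.1 × 191 / 10 = 78.31 from the shared codebase effort.
Ewa keeps 43 − 26 = 17, so Ewa's payoff is 17 + 78.31 = 95.31.

95.31 hours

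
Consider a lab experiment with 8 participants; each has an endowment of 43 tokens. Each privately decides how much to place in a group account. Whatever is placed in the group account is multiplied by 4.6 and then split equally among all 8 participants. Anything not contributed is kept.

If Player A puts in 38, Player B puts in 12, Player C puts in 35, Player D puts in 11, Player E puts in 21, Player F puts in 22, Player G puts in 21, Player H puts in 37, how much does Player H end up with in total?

Total contributed: 38 + 12 + 35 + 11 + 21 + 22 + 21 + 37 = 197.
Each receives 4.6 × 197 / 8 = 113.28 from the group account.
Player H keeps 43 − 37 = 6, so Player H's payoff is 6 + 113.28 = 119.28.

119.28 tokens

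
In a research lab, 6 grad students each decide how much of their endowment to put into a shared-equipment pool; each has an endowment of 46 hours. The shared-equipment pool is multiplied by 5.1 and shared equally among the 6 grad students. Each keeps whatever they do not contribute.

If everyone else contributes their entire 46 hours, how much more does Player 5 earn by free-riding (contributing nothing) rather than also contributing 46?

Switching from a contribution of 46 to 0 lets Player 5 keep an extra 46 hours, but lowers the shared-equipment pool by 46, which costs Player 5 their own share of that drop: 5.1/6 × 46 = 39.10.
Net gain = 46 − 39.10 = 6.90. The private return per contributed unit (0.8500) is below 1, so free-riding is indeed the best response regardless of what the others do.

6.90 hours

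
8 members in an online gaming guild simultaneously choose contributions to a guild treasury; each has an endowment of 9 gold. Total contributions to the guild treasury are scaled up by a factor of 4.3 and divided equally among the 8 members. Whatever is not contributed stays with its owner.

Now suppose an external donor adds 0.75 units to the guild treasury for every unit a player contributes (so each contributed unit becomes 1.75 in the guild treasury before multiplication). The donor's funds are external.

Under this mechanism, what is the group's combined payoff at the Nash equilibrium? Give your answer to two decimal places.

72.00 gold

The effective private return is 4.3 × 1.75 / 8 = 0.9406, which is still under 1, so the mechanism doesn't change anyone's dominant strategy: zero contribution.
Everyone keeps their endowment and the group total is 8 × 9 = 72.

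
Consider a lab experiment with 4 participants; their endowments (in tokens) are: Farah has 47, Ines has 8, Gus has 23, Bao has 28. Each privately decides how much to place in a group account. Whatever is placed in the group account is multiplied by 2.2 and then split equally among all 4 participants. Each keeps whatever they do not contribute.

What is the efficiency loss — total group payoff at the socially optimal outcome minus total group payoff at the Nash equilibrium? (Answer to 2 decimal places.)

The private return per contributed unit is 2.2/4 = 0.5500 < 1 for every player regardless of endowment, so the Nash equilibrium is zero contribution and the group total is Σ E_j = 47 + 8 + 23 + 28 = 106.
Each contributed unit returns 2.200 to the group, so the social optimum is full contribution by everyone: group total = 2.200 × 106 = 233.20.
Efficiency loss = (2.200 − 1) × 106 = 127.20.

127.20 tokens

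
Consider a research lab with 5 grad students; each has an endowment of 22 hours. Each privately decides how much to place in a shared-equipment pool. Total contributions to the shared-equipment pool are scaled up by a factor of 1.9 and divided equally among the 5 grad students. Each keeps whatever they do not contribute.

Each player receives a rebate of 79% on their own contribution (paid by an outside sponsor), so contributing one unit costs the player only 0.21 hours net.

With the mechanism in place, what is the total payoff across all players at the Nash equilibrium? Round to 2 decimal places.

Under the mechanism each unit contributed yields (1.9/5) / 0.21 = 1.8095 back to its contributor per unit of net cost, which exceeds 1, making full contribution the dominant choice for everyone.
So the Nash equilibrium is full contribution by all 5; the group earns 5 × (22 × 0.79 + 1.9 × 22) = 295.90.

295.90 hours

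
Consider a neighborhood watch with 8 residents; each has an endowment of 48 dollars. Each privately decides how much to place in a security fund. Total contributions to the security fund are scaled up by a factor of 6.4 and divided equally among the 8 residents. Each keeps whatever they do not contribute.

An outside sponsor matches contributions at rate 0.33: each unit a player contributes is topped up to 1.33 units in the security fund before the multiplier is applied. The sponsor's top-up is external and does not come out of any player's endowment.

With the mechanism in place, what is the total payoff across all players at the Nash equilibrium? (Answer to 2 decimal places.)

3268.61 dollars

With the mechanism, a contributed unit returns 6.4 × 1.33 / 8 = 1.0640 per unit of net cost to the contributor — now above 1 — so contributing fully is weakly dominant for every player.
At the Nash equilibrium everyone contributes 48. Group total payoff = 6.4 × 1.33 × 384 = 3268.61.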